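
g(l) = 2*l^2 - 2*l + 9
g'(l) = 4*l - 2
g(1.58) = 10.83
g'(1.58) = 4.32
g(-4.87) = 66.17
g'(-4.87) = -21.48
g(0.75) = 8.62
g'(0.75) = 1.00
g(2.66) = 17.83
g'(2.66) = 8.64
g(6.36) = 77.18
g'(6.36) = 23.44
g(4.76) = 44.80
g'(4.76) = 17.04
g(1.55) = 10.70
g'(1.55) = 4.20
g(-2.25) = 23.62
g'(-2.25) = -11.00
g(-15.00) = 489.00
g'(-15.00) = -62.00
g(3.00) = 21.00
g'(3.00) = 10.00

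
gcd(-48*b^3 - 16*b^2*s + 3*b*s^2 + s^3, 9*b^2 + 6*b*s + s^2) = 3*b + s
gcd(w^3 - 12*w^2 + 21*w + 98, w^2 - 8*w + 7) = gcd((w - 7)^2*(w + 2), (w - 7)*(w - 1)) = w - 7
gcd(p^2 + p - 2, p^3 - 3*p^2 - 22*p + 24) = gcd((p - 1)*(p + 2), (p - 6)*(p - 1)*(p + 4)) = p - 1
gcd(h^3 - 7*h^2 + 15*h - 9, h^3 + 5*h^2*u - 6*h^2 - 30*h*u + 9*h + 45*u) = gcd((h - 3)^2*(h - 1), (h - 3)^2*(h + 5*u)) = h^2 - 6*h + 9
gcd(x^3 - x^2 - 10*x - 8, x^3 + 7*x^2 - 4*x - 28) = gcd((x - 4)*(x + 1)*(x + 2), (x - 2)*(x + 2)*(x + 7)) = x + 2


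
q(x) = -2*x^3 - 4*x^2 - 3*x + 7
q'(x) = -6*x^2 - 8*x - 3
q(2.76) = -73.80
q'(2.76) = -70.79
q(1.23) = -6.46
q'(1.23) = -21.92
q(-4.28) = 103.37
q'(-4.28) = -78.67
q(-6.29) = 365.33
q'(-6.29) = -190.06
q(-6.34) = 374.92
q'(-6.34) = -193.45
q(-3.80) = 70.38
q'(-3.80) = -59.24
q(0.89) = -0.25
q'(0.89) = -14.87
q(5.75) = -522.72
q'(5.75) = -247.38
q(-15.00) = 5902.00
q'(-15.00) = -1233.00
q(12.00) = -4061.00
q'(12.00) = -963.00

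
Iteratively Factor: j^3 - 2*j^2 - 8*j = (j - 4)*(j^2 + 2*j) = j*(j - 4)*(j + 2)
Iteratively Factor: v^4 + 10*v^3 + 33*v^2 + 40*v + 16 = (v + 4)*(v^3 + 6*v^2 + 9*v + 4) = (v + 4)^2*(v^2 + 2*v + 1) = (v + 1)*(v + 4)^2*(v + 1)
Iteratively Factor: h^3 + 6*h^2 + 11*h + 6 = (h + 3)*(h^2 + 3*h + 2) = (h + 2)*(h + 3)*(h + 1)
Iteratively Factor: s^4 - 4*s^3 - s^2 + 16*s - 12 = (s - 2)*(s^3 - 2*s^2 - 5*s + 6) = (s - 2)*(s + 2)*(s^2 - 4*s + 3) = (s - 2)*(s - 1)*(s + 2)*(s - 3)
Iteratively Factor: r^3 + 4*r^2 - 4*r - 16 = (r + 4)*(r^2 - 4) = (r + 2)*(r + 4)*(r - 2)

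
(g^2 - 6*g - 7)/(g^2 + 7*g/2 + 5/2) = 2*(g - 7)/(2*g + 5)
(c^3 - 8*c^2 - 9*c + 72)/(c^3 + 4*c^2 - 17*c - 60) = (c^2 - 11*c + 24)/(c^2 + c - 20)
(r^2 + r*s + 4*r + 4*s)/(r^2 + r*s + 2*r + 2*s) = (r + 4)/(r + 2)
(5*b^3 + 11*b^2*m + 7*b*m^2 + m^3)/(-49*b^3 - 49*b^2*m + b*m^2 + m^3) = (-5*b^2 - 6*b*m - m^2)/(49*b^2 - m^2)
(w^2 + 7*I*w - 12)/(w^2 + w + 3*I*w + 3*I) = (w + 4*I)/(w + 1)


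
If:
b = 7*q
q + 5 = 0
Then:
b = -35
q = -5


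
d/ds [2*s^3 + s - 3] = 6*s^2 + 1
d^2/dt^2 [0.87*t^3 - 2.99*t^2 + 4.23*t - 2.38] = 5.22*t - 5.98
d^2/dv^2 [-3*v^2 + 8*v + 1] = -6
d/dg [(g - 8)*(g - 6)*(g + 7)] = 3*g^2 - 14*g - 50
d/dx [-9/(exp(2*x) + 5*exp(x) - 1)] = (18*exp(x) + 45)*exp(x)/(exp(2*x) + 5*exp(x) - 1)^2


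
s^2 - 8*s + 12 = (s - 6)*(s - 2)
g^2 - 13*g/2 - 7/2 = (g - 7)*(g + 1/2)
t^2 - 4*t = t*(t - 4)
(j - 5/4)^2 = j^2 - 5*j/2 + 25/16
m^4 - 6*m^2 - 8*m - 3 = (m - 3)*(m + 1)^3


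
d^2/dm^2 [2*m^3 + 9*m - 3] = 12*m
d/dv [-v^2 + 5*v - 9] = 5 - 2*v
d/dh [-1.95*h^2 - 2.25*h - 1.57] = -3.9*h - 2.25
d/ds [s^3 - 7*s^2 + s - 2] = 3*s^2 - 14*s + 1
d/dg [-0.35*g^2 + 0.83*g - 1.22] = 0.83 - 0.7*g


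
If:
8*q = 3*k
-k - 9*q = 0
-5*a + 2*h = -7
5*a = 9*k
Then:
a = 0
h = -7/2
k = 0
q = 0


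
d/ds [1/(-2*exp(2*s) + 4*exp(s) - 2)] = (exp(s) - 1)*exp(s)/(exp(2*s) - 2*exp(s) + 1)^2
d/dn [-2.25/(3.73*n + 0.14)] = 8.3925/(3.73*n + 0.14)^2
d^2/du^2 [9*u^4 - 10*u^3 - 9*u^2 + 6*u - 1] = 108*u^2 - 60*u - 18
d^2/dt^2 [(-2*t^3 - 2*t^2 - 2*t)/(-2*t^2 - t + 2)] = 4*(7*t^3 + 6*t^2 + 24*t + 6)/(8*t^6 + 12*t^5 - 18*t^4 - 23*t^3 + 18*t^2 + 12*t - 8)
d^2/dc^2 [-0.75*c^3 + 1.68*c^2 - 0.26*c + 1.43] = 3.36 - 4.5*c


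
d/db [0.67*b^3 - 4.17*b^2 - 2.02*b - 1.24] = 2.01*b^2 - 8.34*b - 2.02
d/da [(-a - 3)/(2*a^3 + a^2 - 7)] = (-2*a^3 - a^2 + 2*a*(a + 3)*(3*a + 1) + 7)/(2*a^3 + a^2 - 7)^2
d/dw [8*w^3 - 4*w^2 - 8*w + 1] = 24*w^2 - 8*w - 8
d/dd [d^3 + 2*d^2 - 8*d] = 3*d^2 + 4*d - 8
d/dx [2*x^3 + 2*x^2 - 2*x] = 6*x^2 + 4*x - 2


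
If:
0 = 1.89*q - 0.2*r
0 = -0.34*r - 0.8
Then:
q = -0.25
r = -2.35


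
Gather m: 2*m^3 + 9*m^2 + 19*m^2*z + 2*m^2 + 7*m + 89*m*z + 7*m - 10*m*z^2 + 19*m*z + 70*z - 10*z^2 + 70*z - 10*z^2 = 2*m^3 + m^2*(19*z + 11) + m*(-10*z^2 + 108*z + 14) - 20*z^2 + 140*z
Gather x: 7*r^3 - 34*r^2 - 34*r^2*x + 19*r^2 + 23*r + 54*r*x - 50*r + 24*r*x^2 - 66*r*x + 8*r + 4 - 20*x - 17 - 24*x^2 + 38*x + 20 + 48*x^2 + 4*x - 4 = 7*r^3 - 15*r^2 - 19*r + x^2*(24*r + 24) + x*(-34*r^2 - 12*r + 22) + 3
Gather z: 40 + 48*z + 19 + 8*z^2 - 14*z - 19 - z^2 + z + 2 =7*z^2 + 35*z + 42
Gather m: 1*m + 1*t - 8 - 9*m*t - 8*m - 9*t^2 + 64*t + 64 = m*(-9*t - 7) - 9*t^2 + 65*t + 56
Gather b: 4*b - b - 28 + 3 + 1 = 3*b - 24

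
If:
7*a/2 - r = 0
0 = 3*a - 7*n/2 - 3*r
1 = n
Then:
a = -7/15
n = 1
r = -49/30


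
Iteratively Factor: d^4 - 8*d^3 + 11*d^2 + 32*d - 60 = (d + 2)*(d^3 - 10*d^2 + 31*d - 30) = (d - 5)*(d + 2)*(d^2 - 5*d + 6) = (d - 5)*(d - 2)*(d + 2)*(d - 3)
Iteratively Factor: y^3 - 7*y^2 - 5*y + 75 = (y - 5)*(y^2 - 2*y - 15) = (y - 5)*(y + 3)*(y - 5)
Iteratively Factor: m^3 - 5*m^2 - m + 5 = (m + 1)*(m^2 - 6*m + 5) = (m - 1)*(m + 1)*(m - 5)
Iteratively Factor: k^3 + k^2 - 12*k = (k - 3)*(k^2 + 4*k) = (k - 3)*(k + 4)*(k)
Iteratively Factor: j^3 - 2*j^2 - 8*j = (j - 4)*(j^2 + 2*j) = (j - 4)*(j + 2)*(j)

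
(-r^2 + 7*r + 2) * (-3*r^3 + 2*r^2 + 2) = 3*r^5 - 23*r^4 + 8*r^3 + 2*r^2 + 14*r + 4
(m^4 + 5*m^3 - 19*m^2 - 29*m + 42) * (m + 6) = m^5 + 11*m^4 + 11*m^3 - 143*m^2 - 132*m + 252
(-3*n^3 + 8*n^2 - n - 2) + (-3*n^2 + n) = -3*n^3 + 5*n^2 - 2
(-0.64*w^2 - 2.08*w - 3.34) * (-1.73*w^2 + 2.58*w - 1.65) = 1.1072*w^4 + 1.9472*w^3 + 1.4678*w^2 - 5.1852*w + 5.511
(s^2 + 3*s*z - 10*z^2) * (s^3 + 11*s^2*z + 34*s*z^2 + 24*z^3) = s^5 + 14*s^4*z + 57*s^3*z^2 + 16*s^2*z^3 - 268*s*z^4 - 240*z^5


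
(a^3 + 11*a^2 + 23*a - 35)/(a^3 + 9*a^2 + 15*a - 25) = (a + 7)/(a + 5)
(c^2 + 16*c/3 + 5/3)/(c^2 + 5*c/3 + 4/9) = 3*(c + 5)/(3*c + 4)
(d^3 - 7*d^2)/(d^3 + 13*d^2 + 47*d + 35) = d^2*(d - 7)/(d^3 + 13*d^2 + 47*d + 35)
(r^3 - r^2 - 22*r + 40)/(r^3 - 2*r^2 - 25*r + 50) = (r - 4)/(r - 5)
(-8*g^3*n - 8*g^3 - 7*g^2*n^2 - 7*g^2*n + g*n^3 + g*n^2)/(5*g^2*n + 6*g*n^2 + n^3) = g*(-8*g*n - 8*g + n^2 + n)/(n*(5*g + n))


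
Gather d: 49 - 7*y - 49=-7*y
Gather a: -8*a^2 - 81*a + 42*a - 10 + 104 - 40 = -8*a^2 - 39*a + 54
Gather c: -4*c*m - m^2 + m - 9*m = -4*c*m - m^2 - 8*m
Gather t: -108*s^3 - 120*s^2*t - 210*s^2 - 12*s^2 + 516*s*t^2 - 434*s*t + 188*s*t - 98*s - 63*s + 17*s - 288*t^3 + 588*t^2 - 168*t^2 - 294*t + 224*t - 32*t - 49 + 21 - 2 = -108*s^3 - 222*s^2 - 144*s - 288*t^3 + t^2*(516*s + 420) + t*(-120*s^2 - 246*s - 102) - 30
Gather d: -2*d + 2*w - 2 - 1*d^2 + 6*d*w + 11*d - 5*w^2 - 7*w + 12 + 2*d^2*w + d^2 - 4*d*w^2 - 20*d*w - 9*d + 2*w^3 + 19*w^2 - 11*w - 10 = 2*d^2*w + d*(-4*w^2 - 14*w) + 2*w^3 + 14*w^2 - 16*w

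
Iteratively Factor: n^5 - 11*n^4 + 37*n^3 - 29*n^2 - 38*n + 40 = (n - 2)*(n^4 - 9*n^3 + 19*n^2 + 9*n - 20) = (n - 2)*(n + 1)*(n^3 - 10*n^2 + 29*n - 20) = (n - 4)*(n - 2)*(n + 1)*(n^2 - 6*n + 5) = (n - 4)*(n - 2)*(n - 1)*(n + 1)*(n - 5)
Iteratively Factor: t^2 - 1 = (t - 1)*(t + 1)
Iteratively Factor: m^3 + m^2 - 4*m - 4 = (m + 2)*(m^2 - m - 2) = (m - 2)*(m + 2)*(m + 1)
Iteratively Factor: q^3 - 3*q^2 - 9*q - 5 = (q + 1)*(q^2 - 4*q - 5) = (q - 5)*(q + 1)*(q + 1)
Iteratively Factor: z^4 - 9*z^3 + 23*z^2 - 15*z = (z)*(z^3 - 9*z^2 + 23*z - 15) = z*(z - 3)*(z^2 - 6*z + 5) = z*(z - 5)*(z - 3)*(z - 1)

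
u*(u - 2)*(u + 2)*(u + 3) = u^4 + 3*u^3 - 4*u^2 - 12*u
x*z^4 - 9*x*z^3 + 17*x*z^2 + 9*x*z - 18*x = (z - 6)*(z - 3)*(z - 1)*(x*z + x)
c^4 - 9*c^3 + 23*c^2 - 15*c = c*(c - 5)*(c - 3)*(c - 1)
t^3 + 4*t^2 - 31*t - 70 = (t - 5)*(t + 2)*(t + 7)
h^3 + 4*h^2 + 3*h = h*(h + 1)*(h + 3)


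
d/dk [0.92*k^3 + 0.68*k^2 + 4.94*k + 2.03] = 2.76*k^2 + 1.36*k + 4.94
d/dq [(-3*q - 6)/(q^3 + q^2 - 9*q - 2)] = 3*(-q^3 - q^2 + 9*q + (q + 2)*(3*q^2 + 2*q - 9) + 2)/(q^3 + q^2 - 9*q - 2)^2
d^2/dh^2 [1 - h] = 0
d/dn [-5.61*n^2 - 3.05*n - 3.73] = -11.22*n - 3.05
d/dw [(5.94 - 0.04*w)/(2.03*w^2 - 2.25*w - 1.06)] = (0.0812*w^2 - 24.1164*w + 13.4074)/(4.1209*w^4 - 9.135*w^3 + 0.758900000000001*w^2 + 4.77*w + 1.1236)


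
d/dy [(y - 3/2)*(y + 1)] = 2*y - 1/2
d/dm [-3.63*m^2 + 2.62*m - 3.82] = 2.62 - 7.26*m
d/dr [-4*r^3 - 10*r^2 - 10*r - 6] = -12*r^2 - 20*r - 10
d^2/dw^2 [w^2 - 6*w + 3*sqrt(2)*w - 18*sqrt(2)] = 2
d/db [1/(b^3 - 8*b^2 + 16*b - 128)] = (-3*b^2 + 16*b - 16)/(b^3 - 8*b^2 + 16*b - 128)^2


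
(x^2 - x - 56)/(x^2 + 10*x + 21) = (x - 8)/(x + 3)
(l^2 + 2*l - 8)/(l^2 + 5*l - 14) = (l + 4)/(l + 7)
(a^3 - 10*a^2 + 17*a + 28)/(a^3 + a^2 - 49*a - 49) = (a - 4)/(a + 7)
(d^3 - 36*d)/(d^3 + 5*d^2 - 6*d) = (d - 6)/(d - 1)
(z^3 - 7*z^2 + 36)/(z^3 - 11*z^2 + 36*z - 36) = (z + 2)/(z - 2)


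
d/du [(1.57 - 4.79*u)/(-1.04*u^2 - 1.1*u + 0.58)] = (-4.9816*u^2 + 3.2656*u - 1.0512)/(1.0816*u^4 + 2.288*u^3 + 0.00360000000000027*u^2 - 1.276*u + 0.3364)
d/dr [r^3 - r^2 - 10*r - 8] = 3*r^2 - 2*r - 10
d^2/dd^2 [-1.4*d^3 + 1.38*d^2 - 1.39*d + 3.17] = 2.76 - 8.4*d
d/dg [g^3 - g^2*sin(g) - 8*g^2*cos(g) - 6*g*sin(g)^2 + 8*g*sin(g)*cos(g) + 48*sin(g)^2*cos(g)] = 8*g^2*sin(g) - g^2*cos(g) + 3*g^2 - 2*g*sin(g) - 6*g*sin(2*g) - 16*g*cos(g) + 8*g*cos(2*g) - 12*sin(g) + 4*sin(2*g) + 36*sin(3*g) + 3*cos(2*g) - 3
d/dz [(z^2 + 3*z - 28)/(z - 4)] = 1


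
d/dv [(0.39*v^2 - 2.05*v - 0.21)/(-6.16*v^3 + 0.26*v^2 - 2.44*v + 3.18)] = (2.4024*v^4 - 25.256*v^3 - 4.2994*v^2 + 2.5896*v - 7.0314)/(37.9456*v^6 - 3.2032*v^5 + 30.1284*v^4 - 40.4464*v^3 + 7.6072*v^2 - 15.5184*v + 10.1124)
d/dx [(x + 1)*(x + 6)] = 2*x + 7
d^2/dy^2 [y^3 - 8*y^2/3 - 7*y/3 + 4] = 6*y - 16/3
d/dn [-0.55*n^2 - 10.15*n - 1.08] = -1.1*n - 10.15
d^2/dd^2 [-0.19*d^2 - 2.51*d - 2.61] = -0.380000000000000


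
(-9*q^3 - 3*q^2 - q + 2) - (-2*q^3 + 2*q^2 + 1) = -7*q^3 - 5*q^2 - q + 1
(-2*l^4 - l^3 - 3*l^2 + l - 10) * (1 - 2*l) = 4*l^5 + 5*l^3 - 5*l^2 + 21*l - 10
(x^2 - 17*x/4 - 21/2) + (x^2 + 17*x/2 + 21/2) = 2*x^2 + 17*x/4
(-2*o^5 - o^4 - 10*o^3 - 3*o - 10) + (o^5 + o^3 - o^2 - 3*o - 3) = -o^5 - o^4 - 9*o^3 - o^2 - 6*o - 13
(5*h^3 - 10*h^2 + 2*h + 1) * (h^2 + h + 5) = 5*h^5 - 5*h^4 + 17*h^3 - 47*h^2 + 11*h + 5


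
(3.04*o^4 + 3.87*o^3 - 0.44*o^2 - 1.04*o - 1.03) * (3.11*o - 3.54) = 9.4544*o^5 + 1.2741*o^4 - 15.0682*o^3 - 1.6768*o^2 + 0.4783*o + 3.6462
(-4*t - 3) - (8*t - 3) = -12*t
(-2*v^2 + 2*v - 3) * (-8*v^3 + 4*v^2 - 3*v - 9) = 16*v^5 - 24*v^4 + 38*v^3 - 9*v + 27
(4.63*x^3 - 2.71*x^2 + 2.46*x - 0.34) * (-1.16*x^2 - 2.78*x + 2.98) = -5.3708*x^5 - 9.7278*x^4 + 18.4776*x^3 - 14.5202*x^2 + 8.276*x - 1.0132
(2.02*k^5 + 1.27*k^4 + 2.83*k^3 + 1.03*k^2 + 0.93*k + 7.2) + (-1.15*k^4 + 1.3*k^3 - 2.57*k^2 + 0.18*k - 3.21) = 2.02*k^5 + 0.12*k^4 + 4.13*k^3 - 1.54*k^2 + 1.11*k + 3.99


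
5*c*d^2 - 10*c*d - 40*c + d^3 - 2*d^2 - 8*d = (5*c + d)*(d - 4)*(d + 2)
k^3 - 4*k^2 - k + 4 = (k - 4)*(k - 1)*(k + 1)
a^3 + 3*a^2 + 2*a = a*(a + 1)*(a + 2)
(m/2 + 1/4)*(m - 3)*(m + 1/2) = m^3/2 - m^2 - 11*m/8 - 3/8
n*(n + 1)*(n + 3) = n^3 + 4*n^2 + 3*n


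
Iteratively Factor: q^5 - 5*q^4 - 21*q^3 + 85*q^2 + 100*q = (q + 1)*(q^4 - 6*q^3 - 15*q^2 + 100*q) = (q + 1)*(q + 4)*(q^3 - 10*q^2 + 25*q) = q*(q + 1)*(q + 4)*(q^2 - 10*q + 25) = q*(q - 5)*(q + 1)*(q + 4)*(q - 5)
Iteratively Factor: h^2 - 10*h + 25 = (h - 5)*(h - 5)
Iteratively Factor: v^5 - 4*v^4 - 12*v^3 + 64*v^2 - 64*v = (v - 2)*(v^4 - 2*v^3 - 16*v^2 + 32*v) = (v - 4)*(v - 2)*(v^3 + 2*v^2 - 8*v) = (v - 4)*(v - 2)*(v + 4)*(v^2 - 2*v) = v*(v - 4)*(v - 2)*(v + 4)*(v - 2)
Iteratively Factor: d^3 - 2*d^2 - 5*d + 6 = (d + 2)*(d^2 - 4*d + 3) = (d - 1)*(d + 2)*(d - 3)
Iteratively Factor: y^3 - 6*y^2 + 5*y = (y - 5)*(y^2 - y) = (y - 5)*(y - 1)*(y)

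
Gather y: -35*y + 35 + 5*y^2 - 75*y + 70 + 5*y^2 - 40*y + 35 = 10*y^2 - 150*y + 140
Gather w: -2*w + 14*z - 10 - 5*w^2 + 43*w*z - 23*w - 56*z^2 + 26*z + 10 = -5*w^2 + w*(43*z - 25) - 56*z^2 + 40*z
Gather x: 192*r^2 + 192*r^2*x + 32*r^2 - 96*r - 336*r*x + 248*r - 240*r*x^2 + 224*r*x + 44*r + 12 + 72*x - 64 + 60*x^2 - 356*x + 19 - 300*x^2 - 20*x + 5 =224*r^2 + 196*r + x^2*(-240*r - 240) + x*(192*r^2 - 112*r - 304) - 28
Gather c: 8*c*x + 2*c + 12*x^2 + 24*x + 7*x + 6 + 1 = c*(8*x + 2) + 12*x^2 + 31*x + 7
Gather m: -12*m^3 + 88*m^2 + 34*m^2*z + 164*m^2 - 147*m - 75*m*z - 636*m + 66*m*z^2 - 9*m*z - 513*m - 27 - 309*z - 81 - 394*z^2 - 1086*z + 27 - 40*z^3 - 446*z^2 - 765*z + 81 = -12*m^3 + m^2*(34*z + 252) + m*(66*z^2 - 84*z - 1296) - 40*z^3 - 840*z^2 - 2160*z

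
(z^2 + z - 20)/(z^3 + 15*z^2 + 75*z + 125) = (z - 4)/(z^2 + 10*z + 25)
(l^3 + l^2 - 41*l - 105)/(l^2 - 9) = (l^2 - 2*l - 35)/(l - 3)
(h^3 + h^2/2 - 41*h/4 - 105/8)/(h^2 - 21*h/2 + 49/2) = (h^2 + 4*h + 15/4)/(h - 7)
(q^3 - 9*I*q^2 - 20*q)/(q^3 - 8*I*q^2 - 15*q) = (q - 4*I)/(q - 3*I)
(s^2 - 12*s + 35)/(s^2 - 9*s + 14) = (s - 5)/(s - 2)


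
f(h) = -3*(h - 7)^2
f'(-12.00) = 114.00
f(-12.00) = -1083.00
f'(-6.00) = 78.00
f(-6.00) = -507.00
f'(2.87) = 24.78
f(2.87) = -51.17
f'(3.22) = 22.68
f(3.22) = -42.87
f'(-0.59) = 45.54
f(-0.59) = -172.82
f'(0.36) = 39.84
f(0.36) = -132.27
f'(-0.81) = 46.86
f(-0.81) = -182.99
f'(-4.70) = 70.20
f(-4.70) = -410.67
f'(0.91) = 36.54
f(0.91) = -111.26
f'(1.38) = 33.72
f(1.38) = -94.75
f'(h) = 42 - 6*h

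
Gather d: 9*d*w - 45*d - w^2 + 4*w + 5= d*(9*w - 45) - w^2 + 4*w + 5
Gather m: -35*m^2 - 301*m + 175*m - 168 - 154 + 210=-35*m^2 - 126*m - 112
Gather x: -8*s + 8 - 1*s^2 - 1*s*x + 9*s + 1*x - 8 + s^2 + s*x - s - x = 0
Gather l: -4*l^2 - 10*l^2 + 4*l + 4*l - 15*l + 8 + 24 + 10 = -14*l^2 - 7*l + 42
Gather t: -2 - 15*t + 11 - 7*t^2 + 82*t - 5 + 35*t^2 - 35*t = 28*t^2 + 32*t + 4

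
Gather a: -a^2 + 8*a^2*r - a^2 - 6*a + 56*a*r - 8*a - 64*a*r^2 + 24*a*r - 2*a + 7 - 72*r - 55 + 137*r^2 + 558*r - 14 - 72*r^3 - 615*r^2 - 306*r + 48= a^2*(8*r - 2) + a*(-64*r^2 + 80*r - 16) - 72*r^3 - 478*r^2 + 180*r - 14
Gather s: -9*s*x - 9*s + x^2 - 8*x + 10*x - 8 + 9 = s*(-9*x - 9) + x^2 + 2*x + 1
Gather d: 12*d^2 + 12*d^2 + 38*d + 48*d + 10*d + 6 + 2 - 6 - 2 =24*d^2 + 96*d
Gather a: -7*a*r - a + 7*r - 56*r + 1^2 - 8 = a*(-7*r - 1) - 49*r - 7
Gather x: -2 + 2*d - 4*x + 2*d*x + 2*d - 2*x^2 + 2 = 4*d - 2*x^2 + x*(2*d - 4)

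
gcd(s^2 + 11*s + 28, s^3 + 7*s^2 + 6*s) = 1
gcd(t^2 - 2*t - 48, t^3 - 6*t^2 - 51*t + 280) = t - 8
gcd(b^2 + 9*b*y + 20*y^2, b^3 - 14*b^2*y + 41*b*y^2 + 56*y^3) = 1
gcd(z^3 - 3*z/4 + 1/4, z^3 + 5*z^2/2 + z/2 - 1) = z^2 + z/2 - 1/2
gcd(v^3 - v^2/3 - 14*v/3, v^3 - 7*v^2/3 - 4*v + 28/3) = v^2 - v/3 - 14/3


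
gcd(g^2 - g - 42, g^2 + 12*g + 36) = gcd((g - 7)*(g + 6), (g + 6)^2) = g + 6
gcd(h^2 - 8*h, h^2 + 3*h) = h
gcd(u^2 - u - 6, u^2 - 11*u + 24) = u - 3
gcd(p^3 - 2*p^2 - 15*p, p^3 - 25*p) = p^2 - 5*p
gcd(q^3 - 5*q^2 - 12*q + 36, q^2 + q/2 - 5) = q - 2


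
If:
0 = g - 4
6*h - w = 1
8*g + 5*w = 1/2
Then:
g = 4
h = -53/60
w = -63/10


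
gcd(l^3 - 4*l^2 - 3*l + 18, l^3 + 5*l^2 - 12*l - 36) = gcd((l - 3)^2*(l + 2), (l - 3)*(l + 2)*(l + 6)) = l^2 - l - 6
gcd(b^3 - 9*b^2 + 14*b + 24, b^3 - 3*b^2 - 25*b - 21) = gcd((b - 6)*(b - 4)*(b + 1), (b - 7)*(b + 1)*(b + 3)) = b + 1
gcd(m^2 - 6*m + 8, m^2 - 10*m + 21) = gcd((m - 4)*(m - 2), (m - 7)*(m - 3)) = 1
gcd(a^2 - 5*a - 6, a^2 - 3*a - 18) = a - 6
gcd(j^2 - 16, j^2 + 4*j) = j + 4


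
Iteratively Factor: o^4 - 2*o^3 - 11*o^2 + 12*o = (o - 1)*(o^3 - o^2 - 12*o) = (o - 1)*(o + 3)*(o^2 - 4*o) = (o - 4)*(o - 1)*(o + 3)*(o)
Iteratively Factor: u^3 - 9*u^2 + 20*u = (u)*(u^2 - 9*u + 20) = u*(u - 5)*(u - 4)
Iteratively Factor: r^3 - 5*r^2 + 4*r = (r - 1)*(r^2 - 4*r) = r*(r - 1)*(r - 4)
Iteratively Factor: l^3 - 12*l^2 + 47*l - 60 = (l - 3)*(l^2 - 9*l + 20) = (l - 4)*(l - 3)*(l - 5)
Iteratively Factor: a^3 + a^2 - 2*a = (a + 2)*(a^2 - a) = (a - 1)*(a + 2)*(a)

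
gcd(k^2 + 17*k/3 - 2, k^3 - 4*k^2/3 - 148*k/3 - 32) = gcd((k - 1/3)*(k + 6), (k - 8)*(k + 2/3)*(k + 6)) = k + 6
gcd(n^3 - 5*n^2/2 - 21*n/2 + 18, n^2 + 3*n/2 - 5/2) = 1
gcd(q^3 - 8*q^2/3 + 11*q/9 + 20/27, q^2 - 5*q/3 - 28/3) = 1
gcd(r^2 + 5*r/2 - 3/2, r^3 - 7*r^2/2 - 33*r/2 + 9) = r^2 + 5*r/2 - 3/2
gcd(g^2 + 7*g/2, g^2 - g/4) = g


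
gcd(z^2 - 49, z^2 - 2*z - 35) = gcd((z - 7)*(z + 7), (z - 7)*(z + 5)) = z - 7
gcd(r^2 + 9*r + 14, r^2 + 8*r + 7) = r + 7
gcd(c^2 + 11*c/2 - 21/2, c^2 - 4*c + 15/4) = c - 3/2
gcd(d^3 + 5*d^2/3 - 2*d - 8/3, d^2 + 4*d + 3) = d + 1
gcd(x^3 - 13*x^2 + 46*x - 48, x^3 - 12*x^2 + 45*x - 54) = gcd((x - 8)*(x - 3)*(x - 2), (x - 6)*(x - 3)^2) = x - 3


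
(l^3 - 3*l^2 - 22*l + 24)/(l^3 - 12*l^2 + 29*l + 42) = (l^2 + 3*l - 4)/(l^2 - 6*l - 7)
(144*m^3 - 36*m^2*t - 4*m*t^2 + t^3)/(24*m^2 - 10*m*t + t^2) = 6*m + t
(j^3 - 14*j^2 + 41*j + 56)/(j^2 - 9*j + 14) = (j^2 - 7*j - 8)/(j - 2)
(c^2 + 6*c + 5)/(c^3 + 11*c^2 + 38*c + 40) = (c + 1)/(c^2 + 6*c + 8)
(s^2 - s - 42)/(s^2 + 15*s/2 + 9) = 2*(s - 7)/(2*s + 3)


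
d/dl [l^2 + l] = 2*l + 1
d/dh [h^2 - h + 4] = 2*h - 1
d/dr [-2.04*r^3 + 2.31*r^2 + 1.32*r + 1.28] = -6.12*r^2 + 4.62*r + 1.32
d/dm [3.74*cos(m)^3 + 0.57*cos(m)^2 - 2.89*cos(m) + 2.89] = (-11.22*cos(m)^2 - 1.14*cos(m) + 2.89)*sin(m)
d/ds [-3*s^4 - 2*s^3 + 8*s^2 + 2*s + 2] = -12*s^3 - 6*s^2 + 16*s + 2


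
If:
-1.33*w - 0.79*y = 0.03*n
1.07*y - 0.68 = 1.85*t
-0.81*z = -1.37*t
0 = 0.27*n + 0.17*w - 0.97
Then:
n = 0.387815491379739*z + 3.88545065737367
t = 0.591240875912409*z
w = -0.61594225101488*z - 0.465127514652305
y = 1.02223889760557*z + 0.635514018691589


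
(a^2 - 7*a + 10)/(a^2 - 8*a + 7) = (a^2 - 7*a + 10)/(a^2 - 8*a + 7)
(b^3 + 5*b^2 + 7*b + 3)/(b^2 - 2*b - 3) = (b^2 + 4*b + 3)/(b - 3)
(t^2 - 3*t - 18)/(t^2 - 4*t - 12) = (t + 3)/(t + 2)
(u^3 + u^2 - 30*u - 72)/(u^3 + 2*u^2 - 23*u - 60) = (u - 6)/(u - 5)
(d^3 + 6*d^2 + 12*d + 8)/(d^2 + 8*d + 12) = (d^2 + 4*d + 4)/(d + 6)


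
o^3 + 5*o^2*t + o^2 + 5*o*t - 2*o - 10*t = (o - 1)*(o + 2)*(o + 5*t)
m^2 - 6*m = m*(m - 6)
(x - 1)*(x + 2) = x^2 + x - 2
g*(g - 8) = g^2 - 8*g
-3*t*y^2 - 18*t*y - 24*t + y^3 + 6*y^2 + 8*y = (-3*t + y)*(y + 2)*(y + 4)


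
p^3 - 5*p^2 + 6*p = p*(p - 3)*(p - 2)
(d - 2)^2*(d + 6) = d^3 + 2*d^2 - 20*d + 24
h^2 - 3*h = h*(h - 3)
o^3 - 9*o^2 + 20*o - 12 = (o - 6)*(o - 2)*(o - 1)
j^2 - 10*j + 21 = (j - 7)*(j - 3)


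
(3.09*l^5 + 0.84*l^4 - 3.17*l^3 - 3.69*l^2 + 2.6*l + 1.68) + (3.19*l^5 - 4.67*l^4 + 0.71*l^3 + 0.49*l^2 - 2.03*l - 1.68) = 6.28*l^5 - 3.83*l^4 - 2.46*l^3 - 3.2*l^2 + 0.57*l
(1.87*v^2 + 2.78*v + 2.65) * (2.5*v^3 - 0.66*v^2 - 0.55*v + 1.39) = 4.675*v^5 + 5.7158*v^4 + 3.7617*v^3 - 0.6787*v^2 + 2.4067*v + 3.6835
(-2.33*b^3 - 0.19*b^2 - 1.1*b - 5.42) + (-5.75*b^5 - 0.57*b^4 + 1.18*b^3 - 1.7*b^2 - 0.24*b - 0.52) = -5.75*b^5 - 0.57*b^4 - 1.15*b^3 - 1.89*b^2 - 1.34*b - 5.94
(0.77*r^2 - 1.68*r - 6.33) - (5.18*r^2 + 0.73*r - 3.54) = -4.41*r^2 - 2.41*r - 2.79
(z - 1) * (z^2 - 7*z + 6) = z^3 - 8*z^2 + 13*z - 6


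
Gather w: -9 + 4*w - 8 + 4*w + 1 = 8*w - 16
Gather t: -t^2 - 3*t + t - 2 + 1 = -t^2 - 2*t - 1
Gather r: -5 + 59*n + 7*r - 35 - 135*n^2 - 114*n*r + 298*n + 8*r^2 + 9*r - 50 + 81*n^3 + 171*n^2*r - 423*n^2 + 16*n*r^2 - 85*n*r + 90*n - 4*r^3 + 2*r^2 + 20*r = 81*n^3 - 558*n^2 + 447*n - 4*r^3 + r^2*(16*n + 10) + r*(171*n^2 - 199*n + 36) - 90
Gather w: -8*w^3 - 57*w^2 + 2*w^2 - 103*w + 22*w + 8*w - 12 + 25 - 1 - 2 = -8*w^3 - 55*w^2 - 73*w + 10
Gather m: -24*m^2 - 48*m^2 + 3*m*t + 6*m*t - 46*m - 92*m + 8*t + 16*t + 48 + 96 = -72*m^2 + m*(9*t - 138) + 24*t + 144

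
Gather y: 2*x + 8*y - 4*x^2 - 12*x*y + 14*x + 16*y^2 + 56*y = -4*x^2 + 16*x + 16*y^2 + y*(64 - 12*x)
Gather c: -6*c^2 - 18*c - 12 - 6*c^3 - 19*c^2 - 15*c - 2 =-6*c^3 - 25*c^2 - 33*c - 14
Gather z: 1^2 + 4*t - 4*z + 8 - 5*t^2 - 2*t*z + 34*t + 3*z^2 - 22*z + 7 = -5*t^2 + 38*t + 3*z^2 + z*(-2*t - 26) + 16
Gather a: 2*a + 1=2*a + 1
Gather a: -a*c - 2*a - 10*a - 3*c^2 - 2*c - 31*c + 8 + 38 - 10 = a*(-c - 12) - 3*c^2 - 33*c + 36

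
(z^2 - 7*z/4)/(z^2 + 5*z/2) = (4*z - 7)/(2*(2*z + 5))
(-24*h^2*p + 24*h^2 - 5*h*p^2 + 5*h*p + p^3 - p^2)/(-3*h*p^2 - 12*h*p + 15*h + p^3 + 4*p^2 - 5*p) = (-24*h^2 - 5*h*p + p^2)/(-3*h*p - 15*h + p^2 + 5*p)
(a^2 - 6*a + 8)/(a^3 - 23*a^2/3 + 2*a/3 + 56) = 3*(a - 2)/(3*a^2 - 11*a - 42)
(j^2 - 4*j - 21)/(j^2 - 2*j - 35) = (j + 3)/(j + 5)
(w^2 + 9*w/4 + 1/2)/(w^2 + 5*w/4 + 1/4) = (w + 2)/(w + 1)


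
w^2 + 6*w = w*(w + 6)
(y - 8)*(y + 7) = y^2 - y - 56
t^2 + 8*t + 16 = (t + 4)^2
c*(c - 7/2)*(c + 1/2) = c^3 - 3*c^2 - 7*c/4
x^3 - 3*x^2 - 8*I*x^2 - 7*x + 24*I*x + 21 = (x - 3)*(x - 7*I)*(x - I)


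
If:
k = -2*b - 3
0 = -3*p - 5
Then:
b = -k/2 - 3/2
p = -5/3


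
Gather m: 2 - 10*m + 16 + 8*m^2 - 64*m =8*m^2 - 74*m + 18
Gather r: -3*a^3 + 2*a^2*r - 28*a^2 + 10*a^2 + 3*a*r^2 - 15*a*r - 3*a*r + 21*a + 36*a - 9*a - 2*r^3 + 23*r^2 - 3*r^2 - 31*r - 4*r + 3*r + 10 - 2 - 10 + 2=-3*a^3 - 18*a^2 + 48*a - 2*r^3 + r^2*(3*a + 20) + r*(2*a^2 - 18*a - 32)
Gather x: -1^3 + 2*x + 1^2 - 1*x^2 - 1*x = -x^2 + x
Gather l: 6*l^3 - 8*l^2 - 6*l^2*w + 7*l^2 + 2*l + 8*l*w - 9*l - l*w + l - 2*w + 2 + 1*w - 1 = 6*l^3 + l^2*(-6*w - 1) + l*(7*w - 6) - w + 1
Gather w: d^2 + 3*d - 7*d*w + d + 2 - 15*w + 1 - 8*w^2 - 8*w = d^2 + 4*d - 8*w^2 + w*(-7*d - 23) + 3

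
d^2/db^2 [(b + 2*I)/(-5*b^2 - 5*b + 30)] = 2*(-(b + 2*I)*(2*b + 1)^2 + (3*b + 1 + 2*I)*(b^2 + b - 6))/(5*(b^2 + b - 6)^3)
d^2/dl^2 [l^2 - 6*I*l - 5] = 2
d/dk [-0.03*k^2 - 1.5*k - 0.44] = -0.06*k - 1.5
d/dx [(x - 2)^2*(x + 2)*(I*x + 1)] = 4*I*x^3 + x^2*(3 - 6*I) + x*(-4 - 8*I) - 4 + 8*I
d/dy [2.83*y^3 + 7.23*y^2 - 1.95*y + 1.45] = 8.49*y^2 + 14.46*y - 1.95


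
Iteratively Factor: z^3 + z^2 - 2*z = (z - 1)*(z^2 + 2*z) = (z - 1)*(z + 2)*(z)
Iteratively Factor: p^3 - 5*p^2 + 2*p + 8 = (p - 4)*(p^2 - p - 2) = (p - 4)*(p - 2)*(p + 1)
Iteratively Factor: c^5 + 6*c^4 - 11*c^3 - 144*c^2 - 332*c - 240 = (c + 4)*(c^4 + 2*c^3 - 19*c^2 - 68*c - 60) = (c - 5)*(c + 4)*(c^3 + 7*c^2 + 16*c + 12) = (c - 5)*(c + 2)*(c + 4)*(c^2 + 5*c + 6) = (c - 5)*(c + 2)*(c + 3)*(c + 4)*(c + 2)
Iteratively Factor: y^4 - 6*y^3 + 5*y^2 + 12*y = (y)*(y^3 - 6*y^2 + 5*y + 12) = y*(y + 1)*(y^2 - 7*y + 12) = y*(y - 4)*(y + 1)*(y - 3)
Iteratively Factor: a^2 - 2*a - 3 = (a - 3)*(a + 1)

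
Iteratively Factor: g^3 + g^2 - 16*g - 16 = (g - 4)*(g^2 + 5*g + 4) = (g - 4)*(g + 4)*(g + 1)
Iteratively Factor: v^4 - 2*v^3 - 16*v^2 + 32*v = (v - 2)*(v^3 - 16*v) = (v - 2)*(v + 4)*(v^2 - 4*v) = v*(v - 2)*(v + 4)*(v - 4)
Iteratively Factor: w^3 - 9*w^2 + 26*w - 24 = (w - 2)*(w^2 - 7*w + 12) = (w - 4)*(w - 2)*(w - 3)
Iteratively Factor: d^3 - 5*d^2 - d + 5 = (d - 1)*(d^2 - 4*d - 5) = (d - 1)*(d + 1)*(d - 5)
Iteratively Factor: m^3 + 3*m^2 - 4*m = (m)*(m^2 + 3*m - 4) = m*(m - 1)*(m + 4)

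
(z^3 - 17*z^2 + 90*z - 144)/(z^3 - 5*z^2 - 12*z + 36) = (z^2 - 11*z + 24)/(z^2 + z - 6)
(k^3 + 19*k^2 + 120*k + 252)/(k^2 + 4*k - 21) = (k^2 + 12*k + 36)/(k - 3)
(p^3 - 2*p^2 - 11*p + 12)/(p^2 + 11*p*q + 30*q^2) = (p^3 - 2*p^2 - 11*p + 12)/(p^2 + 11*p*q + 30*q^2)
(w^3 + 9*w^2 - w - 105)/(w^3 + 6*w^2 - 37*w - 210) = (w - 3)/(w - 6)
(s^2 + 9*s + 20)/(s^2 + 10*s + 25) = (s + 4)/(s + 5)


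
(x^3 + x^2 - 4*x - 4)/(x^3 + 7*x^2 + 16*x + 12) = (x^2 - x - 2)/(x^2 + 5*x + 6)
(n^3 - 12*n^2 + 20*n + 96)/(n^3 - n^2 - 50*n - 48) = (n^2 - 4*n - 12)/(n^2 + 7*n + 6)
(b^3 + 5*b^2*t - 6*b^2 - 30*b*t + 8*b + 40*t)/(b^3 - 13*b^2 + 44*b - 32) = (b^2 + 5*b*t - 2*b - 10*t)/(b^2 - 9*b + 8)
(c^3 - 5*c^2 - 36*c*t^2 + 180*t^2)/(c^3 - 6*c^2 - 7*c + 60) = (c^2 - 36*t^2)/(c^2 - c - 12)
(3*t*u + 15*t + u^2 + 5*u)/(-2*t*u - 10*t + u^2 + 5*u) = (-3*t - u)/(2*t - u)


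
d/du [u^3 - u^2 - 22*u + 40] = 3*u^2 - 2*u - 22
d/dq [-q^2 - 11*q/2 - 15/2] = -2*q - 11/2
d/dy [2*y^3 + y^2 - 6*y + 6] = 6*y^2 + 2*y - 6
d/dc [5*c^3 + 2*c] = 15*c^2 + 2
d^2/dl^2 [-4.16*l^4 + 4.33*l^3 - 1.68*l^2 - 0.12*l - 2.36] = -49.92*l^2 + 25.98*l - 3.36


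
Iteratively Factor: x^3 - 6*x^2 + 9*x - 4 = (x - 1)*(x^2 - 5*x + 4) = (x - 4)*(x - 1)*(x - 1)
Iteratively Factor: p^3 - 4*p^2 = (p - 4)*(p^2) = p*(p - 4)*(p)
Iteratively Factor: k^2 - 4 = (k + 2)*(k - 2)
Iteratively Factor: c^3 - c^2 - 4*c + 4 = (c + 2)*(c^2 - 3*c + 2) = (c - 2)*(c + 2)*(c - 1)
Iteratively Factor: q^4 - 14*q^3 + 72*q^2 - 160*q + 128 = (q - 4)*(q^3 - 10*q^2 + 32*q - 32) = (q - 4)*(q - 2)*(q^2 - 8*q + 16) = (q - 4)^2*(q - 2)*(q - 4)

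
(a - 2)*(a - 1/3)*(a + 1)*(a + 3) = a^4 + 5*a^3/3 - 17*a^2/3 - 13*a/3 + 2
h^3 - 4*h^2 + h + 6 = (h - 3)*(h - 2)*(h + 1)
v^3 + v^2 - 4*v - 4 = (v - 2)*(v + 1)*(v + 2)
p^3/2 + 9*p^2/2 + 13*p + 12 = (p/2 + 1)*(p + 3)*(p + 4)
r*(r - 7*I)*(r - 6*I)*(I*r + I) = I*r^4 + 13*r^3 + I*r^3 + 13*r^2 - 42*I*r^2 - 42*I*r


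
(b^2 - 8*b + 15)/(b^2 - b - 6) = (b - 5)/(b + 2)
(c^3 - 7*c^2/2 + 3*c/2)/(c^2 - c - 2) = c*(-2*c^2 + 7*c - 3)/(2*(-c^2 + c + 2))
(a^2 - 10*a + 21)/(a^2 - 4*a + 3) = (a - 7)/(a - 1)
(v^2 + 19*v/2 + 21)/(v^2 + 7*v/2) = (v + 6)/v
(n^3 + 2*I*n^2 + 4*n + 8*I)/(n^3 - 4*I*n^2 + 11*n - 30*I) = (n^2 + 4*I*n - 4)/(n^2 - 2*I*n + 15)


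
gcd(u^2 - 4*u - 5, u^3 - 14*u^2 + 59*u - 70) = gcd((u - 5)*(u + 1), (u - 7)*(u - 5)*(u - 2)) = u - 5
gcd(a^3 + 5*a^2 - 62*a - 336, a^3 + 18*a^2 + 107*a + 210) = a^2 + 13*a + 42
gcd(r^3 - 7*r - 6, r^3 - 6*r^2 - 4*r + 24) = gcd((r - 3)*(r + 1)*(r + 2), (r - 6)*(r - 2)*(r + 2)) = r + 2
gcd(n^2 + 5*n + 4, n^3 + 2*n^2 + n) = n + 1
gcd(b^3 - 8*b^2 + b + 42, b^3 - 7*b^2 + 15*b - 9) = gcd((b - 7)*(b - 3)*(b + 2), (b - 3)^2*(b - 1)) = b - 3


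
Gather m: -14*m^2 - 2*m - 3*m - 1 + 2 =-14*m^2 - 5*m + 1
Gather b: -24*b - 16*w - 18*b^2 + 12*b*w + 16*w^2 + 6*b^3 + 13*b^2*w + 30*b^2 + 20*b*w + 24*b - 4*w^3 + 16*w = 6*b^3 + b^2*(13*w + 12) + 32*b*w - 4*w^3 + 16*w^2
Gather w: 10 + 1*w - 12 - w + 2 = 0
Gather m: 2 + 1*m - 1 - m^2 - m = 1 - m^2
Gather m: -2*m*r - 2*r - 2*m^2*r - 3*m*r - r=-2*m^2*r - 5*m*r - 3*r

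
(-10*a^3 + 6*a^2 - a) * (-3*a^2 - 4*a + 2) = 30*a^5 + 22*a^4 - 41*a^3 + 16*a^2 - 2*a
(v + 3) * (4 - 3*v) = -3*v^2 - 5*v + 12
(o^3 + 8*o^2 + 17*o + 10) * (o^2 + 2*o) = o^5 + 10*o^4 + 33*o^3 + 44*o^2 + 20*o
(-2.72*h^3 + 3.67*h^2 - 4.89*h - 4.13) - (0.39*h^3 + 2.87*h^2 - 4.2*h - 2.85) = -3.11*h^3 + 0.8*h^2 - 0.69*h - 1.28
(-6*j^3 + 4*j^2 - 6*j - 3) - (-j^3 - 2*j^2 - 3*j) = -5*j^3 + 6*j^2 - 3*j - 3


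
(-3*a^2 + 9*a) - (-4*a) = -3*a^2 + 13*a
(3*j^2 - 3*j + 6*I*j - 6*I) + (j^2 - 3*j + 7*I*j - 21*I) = 4*j^2 - 6*j + 13*I*j - 27*I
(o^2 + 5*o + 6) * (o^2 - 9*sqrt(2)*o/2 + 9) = o^4 - 9*sqrt(2)*o^3/2 + 5*o^3 - 45*sqrt(2)*o^2/2 + 15*o^2 - 27*sqrt(2)*o + 45*o + 54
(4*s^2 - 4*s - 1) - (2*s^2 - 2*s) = 2*s^2 - 2*s - 1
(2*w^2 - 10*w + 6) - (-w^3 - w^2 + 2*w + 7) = w^3 + 3*w^2 - 12*w - 1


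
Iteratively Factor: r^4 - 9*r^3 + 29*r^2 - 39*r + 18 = (r - 3)*(r^3 - 6*r^2 + 11*r - 6) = (r - 3)*(r - 2)*(r^2 - 4*r + 3) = (r - 3)*(r - 2)*(r - 1)*(r - 3)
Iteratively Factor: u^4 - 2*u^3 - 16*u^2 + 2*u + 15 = (u - 1)*(u^3 - u^2 - 17*u - 15) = (u - 1)*(u + 3)*(u^2 - 4*u - 5) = (u - 1)*(u + 1)*(u + 3)*(u - 5)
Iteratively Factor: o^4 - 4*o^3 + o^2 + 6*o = (o - 3)*(o^3 - o^2 - 2*o) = o*(o - 3)*(o^2 - o - 2) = o*(o - 3)*(o + 1)*(o - 2)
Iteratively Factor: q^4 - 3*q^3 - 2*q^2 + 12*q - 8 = (q - 2)*(q^3 - q^2 - 4*q + 4) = (q - 2)*(q - 1)*(q^2 - 4) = (q - 2)^2*(q - 1)*(q + 2)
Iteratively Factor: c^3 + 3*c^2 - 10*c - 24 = (c + 2)*(c^2 + c - 12) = (c - 3)*(c + 2)*(c + 4)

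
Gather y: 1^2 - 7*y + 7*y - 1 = 0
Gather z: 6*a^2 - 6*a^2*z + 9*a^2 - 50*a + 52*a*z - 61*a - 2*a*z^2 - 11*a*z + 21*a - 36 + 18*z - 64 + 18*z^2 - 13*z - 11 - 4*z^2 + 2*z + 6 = 15*a^2 - 90*a + z^2*(14 - 2*a) + z*(-6*a^2 + 41*a + 7) - 105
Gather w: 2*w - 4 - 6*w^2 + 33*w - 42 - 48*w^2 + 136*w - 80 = -54*w^2 + 171*w - 126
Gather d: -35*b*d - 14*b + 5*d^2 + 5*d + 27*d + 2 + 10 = -14*b + 5*d^2 + d*(32 - 35*b) + 12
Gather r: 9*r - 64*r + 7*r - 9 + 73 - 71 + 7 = -48*r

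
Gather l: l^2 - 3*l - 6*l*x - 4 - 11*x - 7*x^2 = l^2 + l*(-6*x - 3) - 7*x^2 - 11*x - 4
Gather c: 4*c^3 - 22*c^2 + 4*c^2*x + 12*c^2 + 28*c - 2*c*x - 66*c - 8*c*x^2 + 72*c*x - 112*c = 4*c^3 + c^2*(4*x - 10) + c*(-8*x^2 + 70*x - 150)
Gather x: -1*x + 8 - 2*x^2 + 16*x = -2*x^2 + 15*x + 8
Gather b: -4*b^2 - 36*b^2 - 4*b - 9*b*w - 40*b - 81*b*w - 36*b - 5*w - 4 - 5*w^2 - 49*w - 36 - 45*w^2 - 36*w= -40*b^2 + b*(-90*w - 80) - 50*w^2 - 90*w - 40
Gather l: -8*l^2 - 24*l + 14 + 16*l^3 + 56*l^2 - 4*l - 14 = 16*l^3 + 48*l^2 - 28*l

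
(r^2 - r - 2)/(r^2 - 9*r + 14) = (r + 1)/(r - 7)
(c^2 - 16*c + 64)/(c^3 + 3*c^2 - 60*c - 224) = (c - 8)/(c^2 + 11*c + 28)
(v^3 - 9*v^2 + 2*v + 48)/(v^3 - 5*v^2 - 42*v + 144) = (v + 2)/(v + 6)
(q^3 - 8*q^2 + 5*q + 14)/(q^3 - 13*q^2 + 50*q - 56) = (q + 1)/(q - 4)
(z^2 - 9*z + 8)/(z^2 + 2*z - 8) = (z^2 - 9*z + 8)/(z^2 + 2*z - 8)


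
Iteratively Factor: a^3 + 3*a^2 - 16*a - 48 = (a + 4)*(a^2 - a - 12) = (a + 3)*(a + 4)*(a - 4)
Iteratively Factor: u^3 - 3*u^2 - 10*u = (u)*(u^2 - 3*u - 10) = u*(u + 2)*(u - 5)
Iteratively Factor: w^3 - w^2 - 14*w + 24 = (w + 4)*(w^2 - 5*w + 6) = (w - 2)*(w + 4)*(w - 3)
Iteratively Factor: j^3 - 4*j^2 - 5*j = (j + 1)*(j^2 - 5*j) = j*(j + 1)*(j - 5)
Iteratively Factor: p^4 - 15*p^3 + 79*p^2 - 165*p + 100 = (p - 4)*(p^3 - 11*p^2 + 35*p - 25) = (p - 5)*(p - 4)*(p^2 - 6*p + 5) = (p - 5)^2*(p - 4)*(p - 1)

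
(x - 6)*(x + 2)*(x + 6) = x^3 + 2*x^2 - 36*x - 72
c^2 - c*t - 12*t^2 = (c - 4*t)*(c + 3*t)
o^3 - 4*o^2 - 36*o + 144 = (o - 6)*(o - 4)*(o + 6)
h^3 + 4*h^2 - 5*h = h*(h - 1)*(h + 5)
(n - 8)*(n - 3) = n^2 - 11*n + 24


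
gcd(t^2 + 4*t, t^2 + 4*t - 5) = 1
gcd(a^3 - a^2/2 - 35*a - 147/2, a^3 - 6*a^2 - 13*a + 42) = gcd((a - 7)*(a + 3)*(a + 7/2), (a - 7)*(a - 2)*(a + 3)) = a^2 - 4*a - 21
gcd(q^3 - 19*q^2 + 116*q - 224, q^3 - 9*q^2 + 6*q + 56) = q^2 - 11*q + 28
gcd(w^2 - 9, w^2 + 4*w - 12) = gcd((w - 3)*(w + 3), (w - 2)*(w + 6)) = 1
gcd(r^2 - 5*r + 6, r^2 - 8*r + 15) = r - 3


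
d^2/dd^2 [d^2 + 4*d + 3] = 2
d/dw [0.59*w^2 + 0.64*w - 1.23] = 1.18*w + 0.64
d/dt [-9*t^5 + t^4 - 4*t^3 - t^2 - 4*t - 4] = -45*t^4 + 4*t^3 - 12*t^2 - 2*t - 4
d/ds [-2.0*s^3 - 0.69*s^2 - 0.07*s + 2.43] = -6.0*s^2 - 1.38*s - 0.07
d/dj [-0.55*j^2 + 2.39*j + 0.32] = 2.39 - 1.1*j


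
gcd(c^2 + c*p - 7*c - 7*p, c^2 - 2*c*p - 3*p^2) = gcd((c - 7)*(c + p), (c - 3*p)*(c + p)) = c + p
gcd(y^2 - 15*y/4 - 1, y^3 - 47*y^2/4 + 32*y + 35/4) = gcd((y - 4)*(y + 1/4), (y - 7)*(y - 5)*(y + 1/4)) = y + 1/4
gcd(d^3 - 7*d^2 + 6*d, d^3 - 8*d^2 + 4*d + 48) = d - 6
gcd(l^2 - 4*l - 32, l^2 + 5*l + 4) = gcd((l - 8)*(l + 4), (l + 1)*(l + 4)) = l + 4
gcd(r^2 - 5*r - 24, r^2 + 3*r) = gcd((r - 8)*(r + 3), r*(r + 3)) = r + 3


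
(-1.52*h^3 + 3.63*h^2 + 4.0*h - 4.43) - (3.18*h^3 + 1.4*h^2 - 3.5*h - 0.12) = -4.7*h^3 + 2.23*h^2 + 7.5*h - 4.31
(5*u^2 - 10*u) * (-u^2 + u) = -5*u^4 + 15*u^3 - 10*u^2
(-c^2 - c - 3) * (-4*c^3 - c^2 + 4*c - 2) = 4*c^5 + 5*c^4 + 9*c^3 + c^2 - 10*c + 6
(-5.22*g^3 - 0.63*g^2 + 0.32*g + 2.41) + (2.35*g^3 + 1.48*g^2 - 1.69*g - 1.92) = -2.87*g^3 + 0.85*g^2 - 1.37*g + 0.49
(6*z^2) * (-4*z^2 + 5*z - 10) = -24*z^4 + 30*z^3 - 60*z^2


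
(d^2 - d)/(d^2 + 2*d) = (d - 1)/(d + 2)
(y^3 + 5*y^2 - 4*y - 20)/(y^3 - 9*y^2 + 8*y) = (y^3 + 5*y^2 - 4*y - 20)/(y*(y^2 - 9*y + 8))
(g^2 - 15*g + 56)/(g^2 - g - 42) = (g - 8)/(g + 6)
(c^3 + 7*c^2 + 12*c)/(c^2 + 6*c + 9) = c*(c + 4)/(c + 3)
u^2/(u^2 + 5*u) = u/(u + 5)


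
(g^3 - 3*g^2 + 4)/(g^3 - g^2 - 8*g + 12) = (g + 1)/(g + 3)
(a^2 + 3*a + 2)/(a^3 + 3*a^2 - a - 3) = (a + 2)/(a^2 + 2*a - 3)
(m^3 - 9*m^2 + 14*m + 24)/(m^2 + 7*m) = (m^3 - 9*m^2 + 14*m + 24)/(m*(m + 7))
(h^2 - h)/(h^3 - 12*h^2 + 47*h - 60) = h*(h - 1)/(h^3 - 12*h^2 + 47*h - 60)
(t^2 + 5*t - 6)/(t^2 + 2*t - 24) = (t - 1)/(t - 4)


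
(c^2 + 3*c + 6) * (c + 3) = c^3 + 6*c^2 + 15*c + 18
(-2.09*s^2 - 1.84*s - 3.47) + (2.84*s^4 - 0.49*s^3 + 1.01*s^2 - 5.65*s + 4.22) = 2.84*s^4 - 0.49*s^3 - 1.08*s^2 - 7.49*s + 0.75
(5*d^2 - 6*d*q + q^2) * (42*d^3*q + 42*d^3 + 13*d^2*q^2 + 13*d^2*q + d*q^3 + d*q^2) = 210*d^5*q + 210*d^5 - 187*d^4*q^2 - 187*d^4*q - 31*d^3*q^3 - 31*d^3*q^2 + 7*d^2*q^4 + 7*d^2*q^3 + d*q^5 + d*q^4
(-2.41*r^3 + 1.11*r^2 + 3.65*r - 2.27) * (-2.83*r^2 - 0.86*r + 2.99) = 6.8203*r^5 - 1.0687*r^4 - 18.49*r^3 + 6.604*r^2 + 12.8657*r - 6.7873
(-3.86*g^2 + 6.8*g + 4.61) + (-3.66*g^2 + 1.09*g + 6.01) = -7.52*g^2 + 7.89*g + 10.62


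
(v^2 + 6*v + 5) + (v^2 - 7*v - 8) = 2*v^2 - v - 3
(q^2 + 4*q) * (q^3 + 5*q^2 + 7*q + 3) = q^5 + 9*q^4 + 27*q^3 + 31*q^2 + 12*q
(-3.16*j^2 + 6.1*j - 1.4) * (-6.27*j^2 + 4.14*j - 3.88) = 19.8132*j^4 - 51.3294*j^3 + 46.2928*j^2 - 29.464*j + 5.432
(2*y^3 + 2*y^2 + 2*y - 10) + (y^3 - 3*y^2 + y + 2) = 3*y^3 - y^2 + 3*y - 8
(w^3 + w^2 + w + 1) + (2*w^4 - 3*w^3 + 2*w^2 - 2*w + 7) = 2*w^4 - 2*w^3 + 3*w^2 - w + 8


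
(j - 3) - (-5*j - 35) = 6*j + 32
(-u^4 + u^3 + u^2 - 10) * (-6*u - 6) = 6*u^5 - 12*u^3 - 6*u^2 + 60*u + 60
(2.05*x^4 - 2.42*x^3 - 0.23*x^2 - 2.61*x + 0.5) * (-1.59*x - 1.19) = -3.2595*x^5 + 1.4083*x^4 + 3.2455*x^3 + 4.4236*x^2 + 2.3109*x - 0.595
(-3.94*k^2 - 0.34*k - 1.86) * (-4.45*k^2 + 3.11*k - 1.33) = 17.533*k^4 - 10.7404*k^3 + 12.4598*k^2 - 5.3324*k + 2.4738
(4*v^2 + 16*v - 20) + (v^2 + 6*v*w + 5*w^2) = 5*v^2 + 6*v*w + 16*v + 5*w^2 - 20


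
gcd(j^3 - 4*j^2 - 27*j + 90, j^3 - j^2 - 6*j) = j - 3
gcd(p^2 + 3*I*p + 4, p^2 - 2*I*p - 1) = p - I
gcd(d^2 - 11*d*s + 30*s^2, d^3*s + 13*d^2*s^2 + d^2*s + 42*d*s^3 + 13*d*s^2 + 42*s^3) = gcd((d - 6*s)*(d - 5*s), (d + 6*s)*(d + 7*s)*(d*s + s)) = 1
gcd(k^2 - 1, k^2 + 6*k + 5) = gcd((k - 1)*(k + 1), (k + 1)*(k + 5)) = k + 1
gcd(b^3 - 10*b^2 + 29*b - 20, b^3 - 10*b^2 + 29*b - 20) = b^3 - 10*b^2 + 29*b - 20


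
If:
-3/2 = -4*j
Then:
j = 3/8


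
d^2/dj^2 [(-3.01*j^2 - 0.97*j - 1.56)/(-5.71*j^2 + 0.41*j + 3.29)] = (-1.13686837721616e-13*j^4 + 77.345376*j^3 + 644.44773*j^2 + 87.421242*j + 121.680696)/(186.169411*j^6 - 40.103043*j^5 - 318.922914*j^4 + 46.144393*j^3 + 183.757686*j^2 - 13.313643*j - 35.611289)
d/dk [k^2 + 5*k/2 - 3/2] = 2*k + 5/2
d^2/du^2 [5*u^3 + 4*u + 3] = 30*u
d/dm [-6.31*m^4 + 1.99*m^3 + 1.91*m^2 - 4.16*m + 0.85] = -25.24*m^3 + 5.97*m^2 + 3.82*m - 4.16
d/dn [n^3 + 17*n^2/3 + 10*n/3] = 3*n^2 + 34*n/3 + 10/3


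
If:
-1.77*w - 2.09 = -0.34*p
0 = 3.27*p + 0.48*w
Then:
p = 0.17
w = -1.15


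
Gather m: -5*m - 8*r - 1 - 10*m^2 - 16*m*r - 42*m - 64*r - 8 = -10*m^2 + m*(-16*r - 47) - 72*r - 9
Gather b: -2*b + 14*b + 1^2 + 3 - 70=12*b - 66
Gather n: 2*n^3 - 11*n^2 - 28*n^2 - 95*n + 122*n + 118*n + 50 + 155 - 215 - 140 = 2*n^3 - 39*n^2 + 145*n - 150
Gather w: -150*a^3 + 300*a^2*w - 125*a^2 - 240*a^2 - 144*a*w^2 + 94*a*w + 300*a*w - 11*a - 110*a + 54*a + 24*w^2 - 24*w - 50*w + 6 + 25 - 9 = -150*a^3 - 365*a^2 - 67*a + w^2*(24 - 144*a) + w*(300*a^2 + 394*a - 74) + 22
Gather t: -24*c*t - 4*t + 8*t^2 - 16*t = 8*t^2 + t*(-24*c - 20)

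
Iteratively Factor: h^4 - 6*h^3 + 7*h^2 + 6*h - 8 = (h - 1)*(h^3 - 5*h^2 + 2*h + 8) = (h - 1)*(h + 1)*(h^2 - 6*h + 8) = (h - 2)*(h - 1)*(h + 1)*(h - 4)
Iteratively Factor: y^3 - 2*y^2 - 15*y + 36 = (y - 3)*(y^2 + y - 12) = (y - 3)*(y + 4)*(y - 3)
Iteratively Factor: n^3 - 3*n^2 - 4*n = (n + 1)*(n^2 - 4*n) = n*(n + 1)*(n - 4)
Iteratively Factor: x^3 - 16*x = (x)*(x^2 - 16) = x*(x + 4)*(x - 4)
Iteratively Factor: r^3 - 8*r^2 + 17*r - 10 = (r - 2)*(r^2 - 6*r + 5) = (r - 2)*(r - 1)*(r - 5)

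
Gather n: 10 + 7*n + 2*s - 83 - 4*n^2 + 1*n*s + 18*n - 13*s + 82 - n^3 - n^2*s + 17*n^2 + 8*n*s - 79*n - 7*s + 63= -n^3 + n^2*(13 - s) + n*(9*s - 54) - 18*s + 72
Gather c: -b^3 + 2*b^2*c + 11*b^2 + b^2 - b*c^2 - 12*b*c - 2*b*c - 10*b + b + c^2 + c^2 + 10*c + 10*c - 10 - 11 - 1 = -b^3 + 12*b^2 - 9*b + c^2*(2 - b) + c*(2*b^2 - 14*b + 20) - 22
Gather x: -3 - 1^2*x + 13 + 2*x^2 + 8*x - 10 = 2*x^2 + 7*x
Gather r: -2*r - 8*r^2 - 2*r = -8*r^2 - 4*r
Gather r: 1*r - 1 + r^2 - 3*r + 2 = r^2 - 2*r + 1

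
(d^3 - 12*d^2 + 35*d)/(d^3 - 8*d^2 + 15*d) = (d - 7)/(d - 3)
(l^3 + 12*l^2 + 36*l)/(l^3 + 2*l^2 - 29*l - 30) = l*(l + 6)/(l^2 - 4*l - 5)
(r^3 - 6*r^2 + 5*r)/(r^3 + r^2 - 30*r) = (r - 1)/(r + 6)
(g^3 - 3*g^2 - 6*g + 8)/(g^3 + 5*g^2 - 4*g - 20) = (g^2 - 5*g + 4)/(g^2 + 3*g - 10)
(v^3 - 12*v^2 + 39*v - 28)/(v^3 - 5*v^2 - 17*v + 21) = (v - 4)/(v + 3)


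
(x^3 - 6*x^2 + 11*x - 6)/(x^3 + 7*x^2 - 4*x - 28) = (x^2 - 4*x + 3)/(x^2 + 9*x + 14)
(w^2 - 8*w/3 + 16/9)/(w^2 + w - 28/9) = (3*w - 4)/(3*w + 7)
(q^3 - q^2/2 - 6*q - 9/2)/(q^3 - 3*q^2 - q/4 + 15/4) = 2*(2*q^2 - 3*q - 9)/(4*q^2 - 16*q + 15)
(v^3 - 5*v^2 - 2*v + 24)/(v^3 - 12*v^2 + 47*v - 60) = (v + 2)/(v - 5)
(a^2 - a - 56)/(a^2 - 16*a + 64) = (a + 7)/(a - 8)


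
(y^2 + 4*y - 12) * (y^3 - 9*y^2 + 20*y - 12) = y^5 - 5*y^4 - 28*y^3 + 176*y^2 - 288*y + 144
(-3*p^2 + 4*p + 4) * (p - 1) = -3*p^3 + 7*p^2 - 4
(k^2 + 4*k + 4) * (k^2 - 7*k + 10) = k^4 - 3*k^3 - 14*k^2 + 12*k + 40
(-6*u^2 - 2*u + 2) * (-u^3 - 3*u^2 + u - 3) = 6*u^5 + 20*u^4 - 2*u^3 + 10*u^2 + 8*u - 6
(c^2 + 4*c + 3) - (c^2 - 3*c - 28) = 7*c + 31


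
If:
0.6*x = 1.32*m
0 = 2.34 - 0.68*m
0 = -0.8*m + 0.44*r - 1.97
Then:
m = 3.44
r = 10.73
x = 7.57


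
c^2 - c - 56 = (c - 8)*(c + 7)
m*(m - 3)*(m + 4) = m^3 + m^2 - 12*m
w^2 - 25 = (w - 5)*(w + 5)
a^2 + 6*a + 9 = (a + 3)^2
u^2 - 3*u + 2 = (u - 2)*(u - 1)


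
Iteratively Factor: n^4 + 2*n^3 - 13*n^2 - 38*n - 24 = (n + 1)*(n^3 + n^2 - 14*n - 24) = (n - 4)*(n + 1)*(n^2 + 5*n + 6) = (n - 4)*(n + 1)*(n + 2)*(n + 3)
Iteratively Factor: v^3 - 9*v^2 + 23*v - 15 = (v - 3)*(v^2 - 6*v + 5) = (v - 5)*(v - 3)*(v - 1)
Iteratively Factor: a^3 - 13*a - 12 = (a + 3)*(a^2 - 3*a - 4) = (a - 4)*(a + 3)*(a + 1)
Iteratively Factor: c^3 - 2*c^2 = (c)*(c^2 - 2*c) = c^2*(c - 2)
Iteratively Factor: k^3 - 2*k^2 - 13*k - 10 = (k + 2)*(k^2 - 4*k - 5) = (k + 1)*(k + 2)*(k - 5)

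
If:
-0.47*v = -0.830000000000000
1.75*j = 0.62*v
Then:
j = 0.63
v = 1.77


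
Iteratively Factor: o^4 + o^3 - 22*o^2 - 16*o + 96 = (o - 2)*(o^3 + 3*o^2 - 16*o - 48) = (o - 4)*(o - 2)*(o^2 + 7*o + 12) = (o - 4)*(o - 2)*(o + 3)*(o + 4)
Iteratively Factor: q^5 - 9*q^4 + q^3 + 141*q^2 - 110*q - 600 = (q + 3)*(q^4 - 12*q^3 + 37*q^2 + 30*q - 200) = (q - 5)*(q + 3)*(q^3 - 7*q^2 + 2*q + 40) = (q - 5)*(q - 4)*(q + 3)*(q^2 - 3*q - 10) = (q - 5)*(q - 4)*(q + 2)*(q + 3)*(q - 5)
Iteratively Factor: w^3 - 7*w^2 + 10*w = (w - 2)*(w^2 - 5*w) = (w - 5)*(w - 2)*(w)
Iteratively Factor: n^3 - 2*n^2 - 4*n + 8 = (n + 2)*(n^2 - 4*n + 4) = (n - 2)*(n + 2)*(n - 2)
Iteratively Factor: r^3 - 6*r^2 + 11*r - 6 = (r - 1)*(r^2 - 5*r + 6) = (r - 3)*(r - 1)*(r - 2)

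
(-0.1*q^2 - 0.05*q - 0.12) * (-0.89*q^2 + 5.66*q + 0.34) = 0.089*q^4 - 0.5215*q^3 - 0.2102*q^2 - 0.6962*q - 0.0408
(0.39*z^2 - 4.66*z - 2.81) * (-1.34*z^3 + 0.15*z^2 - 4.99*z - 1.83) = -0.5226*z^5 + 6.3029*z^4 + 1.1203*z^3 + 22.1182*z^2 + 22.5497*z + 5.1423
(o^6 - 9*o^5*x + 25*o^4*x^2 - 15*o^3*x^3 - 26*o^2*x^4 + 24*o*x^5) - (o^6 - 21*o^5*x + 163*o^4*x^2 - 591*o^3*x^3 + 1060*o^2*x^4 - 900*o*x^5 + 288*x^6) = 12*o^5*x - 138*o^4*x^2 + 576*o^3*x^3 - 1086*o^2*x^4 + 924*o*x^5 - 288*x^6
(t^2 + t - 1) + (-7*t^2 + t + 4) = -6*t^2 + 2*t + 3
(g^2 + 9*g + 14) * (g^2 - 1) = g^4 + 9*g^3 + 13*g^2 - 9*g - 14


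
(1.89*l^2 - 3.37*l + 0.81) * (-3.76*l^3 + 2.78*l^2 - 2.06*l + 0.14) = -7.1064*l^5 + 17.9254*l^4 - 16.3076*l^3 + 9.4586*l^2 - 2.1404*l + 0.1134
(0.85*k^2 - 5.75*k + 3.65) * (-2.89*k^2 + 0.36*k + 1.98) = -2.4565*k^4 + 16.9235*k^3 - 10.9355*k^2 - 10.071*k + 7.227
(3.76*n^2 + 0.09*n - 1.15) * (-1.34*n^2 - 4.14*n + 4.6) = -5.0384*n^4 - 15.687*n^3 + 18.4644*n^2 + 5.175*n - 5.29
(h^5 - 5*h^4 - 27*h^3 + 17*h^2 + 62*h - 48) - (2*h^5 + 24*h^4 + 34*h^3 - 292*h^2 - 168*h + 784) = -h^5 - 29*h^4 - 61*h^3 + 309*h^2 + 230*h - 832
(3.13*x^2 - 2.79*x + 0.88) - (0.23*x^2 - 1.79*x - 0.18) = 2.9*x^2 - 1.0*x + 1.06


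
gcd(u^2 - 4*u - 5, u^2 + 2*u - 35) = u - 5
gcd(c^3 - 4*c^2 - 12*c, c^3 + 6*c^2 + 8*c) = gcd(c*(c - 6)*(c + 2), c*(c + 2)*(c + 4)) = c^2 + 2*c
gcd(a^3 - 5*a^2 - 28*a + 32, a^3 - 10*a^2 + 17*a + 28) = 1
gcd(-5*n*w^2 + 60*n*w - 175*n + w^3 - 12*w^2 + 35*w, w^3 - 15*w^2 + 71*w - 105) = w^2 - 12*w + 35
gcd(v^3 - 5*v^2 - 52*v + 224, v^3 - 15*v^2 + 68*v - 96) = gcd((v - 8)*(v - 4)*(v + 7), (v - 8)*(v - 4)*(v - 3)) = v^2 - 12*v + 32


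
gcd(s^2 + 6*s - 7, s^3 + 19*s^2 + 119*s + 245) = s + 7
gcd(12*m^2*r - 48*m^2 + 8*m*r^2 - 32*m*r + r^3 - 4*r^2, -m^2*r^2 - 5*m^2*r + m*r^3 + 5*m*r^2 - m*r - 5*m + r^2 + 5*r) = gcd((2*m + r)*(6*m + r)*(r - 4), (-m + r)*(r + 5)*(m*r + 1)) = 1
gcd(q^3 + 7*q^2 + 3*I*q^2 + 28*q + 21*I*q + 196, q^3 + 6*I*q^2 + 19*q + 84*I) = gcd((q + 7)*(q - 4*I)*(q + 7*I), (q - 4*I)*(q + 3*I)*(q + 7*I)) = q^2 + 3*I*q + 28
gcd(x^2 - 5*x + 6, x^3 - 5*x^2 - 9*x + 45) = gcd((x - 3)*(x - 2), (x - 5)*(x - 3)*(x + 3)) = x - 3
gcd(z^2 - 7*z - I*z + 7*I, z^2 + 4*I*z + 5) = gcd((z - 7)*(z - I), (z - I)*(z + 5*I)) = z - I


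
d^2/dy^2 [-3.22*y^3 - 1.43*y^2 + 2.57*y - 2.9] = -19.32*y - 2.86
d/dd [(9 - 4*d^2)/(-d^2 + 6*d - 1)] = 2*(-12*d^2 + 13*d - 27)/(d^4 - 12*d^3 + 38*d^2 - 12*d + 1)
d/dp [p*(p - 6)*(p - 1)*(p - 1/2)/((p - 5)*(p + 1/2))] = 2*(4*p^5 - 42*p^4 + 115*p^3 + 33*p^2 - 95*p + 15)/(4*p^4 - 36*p^3 + 61*p^2 + 90*p + 25)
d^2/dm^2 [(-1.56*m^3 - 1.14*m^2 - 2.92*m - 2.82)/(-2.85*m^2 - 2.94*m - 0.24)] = (2.8421709430404e-14*m^5 - 2.8421709430404e-14*m^4 + 53.1652320000001*m^3 + 139.358556*m^2 + 130.328136*m + 40.902768)/(23.149125*m^6 + 71.64045*m^5 + 79.75098*m^4 + 37.477944*m^3 + 6.715872*m^2 + 0.508032*m + 0.013824)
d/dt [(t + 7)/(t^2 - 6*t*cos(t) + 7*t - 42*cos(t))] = -(6*sin(t) + 1)/(t - 6*cos(t))^2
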